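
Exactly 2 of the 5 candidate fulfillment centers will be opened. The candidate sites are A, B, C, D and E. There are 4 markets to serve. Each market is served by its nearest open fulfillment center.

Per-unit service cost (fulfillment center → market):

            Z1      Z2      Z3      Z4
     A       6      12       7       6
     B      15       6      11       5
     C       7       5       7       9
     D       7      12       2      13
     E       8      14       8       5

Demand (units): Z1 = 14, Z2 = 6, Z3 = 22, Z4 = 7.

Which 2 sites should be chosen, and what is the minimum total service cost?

Choose B and D; total service cost 213.

With exactly 2 open, each market uses its cheapest among the chosen.
{B, D}: Z1→D 7·14=98, Z2→B 6·6=36, Z3→D 2·22=44, Z4→B 5·7=35. Service cost 213.
{C, D}: service cost 235
{A, D}: service cost 242
Among all 10 size-2 choices, {B, D} is lowest.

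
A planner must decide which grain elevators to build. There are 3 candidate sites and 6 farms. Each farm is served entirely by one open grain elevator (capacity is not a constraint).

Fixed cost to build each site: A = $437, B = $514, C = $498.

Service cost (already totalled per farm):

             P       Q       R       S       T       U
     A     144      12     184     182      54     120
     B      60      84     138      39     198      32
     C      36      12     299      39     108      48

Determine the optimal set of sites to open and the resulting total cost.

For any fixed open set, each farm goes to its cheapest open site; total = fixed + service.
{C}: P→C 36, Q→C 12, R→C 299, S→C 39, T→C 108, U→C 48. Service 542; fixed 498; total 1040.
{B}: service 551 + fixed 514 = 1065
{A}: service 696 + fixed 437 = 1133
{A, B, C}: P→C 36, Q→A 12, R→B 138, S→B 39, T→A 54, U→B 32. Service 311; fixed 1449; total 1760.
No other subset beats 1040.

Open C only; minimum total cost 1040.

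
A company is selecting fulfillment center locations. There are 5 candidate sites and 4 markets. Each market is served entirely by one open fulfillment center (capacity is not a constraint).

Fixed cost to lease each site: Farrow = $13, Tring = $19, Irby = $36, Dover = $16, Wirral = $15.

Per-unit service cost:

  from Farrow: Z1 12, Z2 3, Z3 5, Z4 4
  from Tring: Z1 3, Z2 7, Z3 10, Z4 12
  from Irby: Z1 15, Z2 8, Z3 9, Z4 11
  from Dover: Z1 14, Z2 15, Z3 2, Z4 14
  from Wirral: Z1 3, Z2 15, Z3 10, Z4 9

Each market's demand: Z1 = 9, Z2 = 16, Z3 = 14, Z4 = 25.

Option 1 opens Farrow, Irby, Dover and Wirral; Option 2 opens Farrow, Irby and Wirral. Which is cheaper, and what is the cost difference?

Option 1 is cheaper by 26.

Option 1: {Farrow, Irby, Dover, Wirral}: Z1→Wirral 3·9=27, Z2→Farrow 3·16=48, Z3→Dover 2·14=28, Z4→Farrow 4·25=100. Service 203; fixed 80; total 283.
Option 2: {Farrow, Irby, Wirral}: Z1→Wirral 3·9=27, Z2→Farrow 3·16=48, Z3→Farrow 5·14=70, Z4→Farrow 4·25=100. Service 245; fixed 64; total 309.
Difference: |283 − 309| = 26.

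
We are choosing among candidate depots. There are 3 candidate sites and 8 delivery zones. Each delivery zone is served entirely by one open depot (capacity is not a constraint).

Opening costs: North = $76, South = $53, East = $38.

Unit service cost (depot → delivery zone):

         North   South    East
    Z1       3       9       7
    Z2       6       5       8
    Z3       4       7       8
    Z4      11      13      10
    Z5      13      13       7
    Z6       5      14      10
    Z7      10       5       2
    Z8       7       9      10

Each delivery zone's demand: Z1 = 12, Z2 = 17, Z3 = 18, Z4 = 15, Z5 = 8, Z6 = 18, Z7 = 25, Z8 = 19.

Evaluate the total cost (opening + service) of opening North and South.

Each delivery zone is assigned to its cheapest site among the open ones.
{North, South}: Z1→North 3·12=36, Z2→South 5·17=85, Z3→North 4·18=72, Z4→North 11·15=165, Z5→North 13·8=104, Z6→North 5·18=90, Z7→South 5·25=125, Z8→North 7·19=133. Service 810; fixed 129; total 939.

Total cost: 939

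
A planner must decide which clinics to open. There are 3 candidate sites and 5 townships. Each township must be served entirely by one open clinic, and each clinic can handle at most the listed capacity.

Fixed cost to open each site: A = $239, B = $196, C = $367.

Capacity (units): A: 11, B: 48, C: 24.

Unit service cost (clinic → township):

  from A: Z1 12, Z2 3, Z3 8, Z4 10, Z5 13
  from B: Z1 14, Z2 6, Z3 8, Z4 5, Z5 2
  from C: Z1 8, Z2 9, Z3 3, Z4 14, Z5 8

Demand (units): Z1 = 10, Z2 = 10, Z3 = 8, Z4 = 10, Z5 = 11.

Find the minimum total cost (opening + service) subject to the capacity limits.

Open {A, B}: Z1→B 14·10=140, Z2→A 3·10=30, Z3→B 8·8=64, Z4→B 5·10=50, Z5→B 2·11=22.
Loads: A carries 10/11, B carries 39/48. Service 306; fixed 435; total 741.
Next best feasible plan costs 751.

Minimum total cost: 741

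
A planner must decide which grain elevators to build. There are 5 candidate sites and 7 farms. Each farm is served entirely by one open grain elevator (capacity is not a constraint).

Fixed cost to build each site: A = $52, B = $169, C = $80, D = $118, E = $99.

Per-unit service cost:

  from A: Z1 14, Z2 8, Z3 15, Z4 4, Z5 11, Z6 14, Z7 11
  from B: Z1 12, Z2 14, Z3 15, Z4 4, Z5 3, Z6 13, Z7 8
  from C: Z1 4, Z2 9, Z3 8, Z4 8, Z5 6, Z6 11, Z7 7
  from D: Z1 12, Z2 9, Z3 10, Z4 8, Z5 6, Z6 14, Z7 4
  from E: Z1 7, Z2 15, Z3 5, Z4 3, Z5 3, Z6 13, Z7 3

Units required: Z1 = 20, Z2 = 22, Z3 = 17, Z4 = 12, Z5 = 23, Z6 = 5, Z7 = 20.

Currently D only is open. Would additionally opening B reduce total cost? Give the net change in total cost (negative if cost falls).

No — net change +47 (cost rises by 47).

Current service cost with {D}: 992.
Adding B: each farm re-picks its cheapest; new service cost 870, saving 122.
Extra fixed cost: 169. Net change = 169 − 122 = 47.
(Totals: 1110 → 1157.)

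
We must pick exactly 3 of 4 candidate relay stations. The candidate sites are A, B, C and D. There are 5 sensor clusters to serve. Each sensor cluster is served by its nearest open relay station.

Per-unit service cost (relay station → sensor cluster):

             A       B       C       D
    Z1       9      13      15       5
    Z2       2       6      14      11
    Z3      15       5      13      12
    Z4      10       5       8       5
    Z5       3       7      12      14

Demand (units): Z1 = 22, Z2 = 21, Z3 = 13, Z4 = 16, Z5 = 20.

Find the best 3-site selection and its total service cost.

With exactly 3 open, each sensor cluster uses its cheapest among the chosen.
{A, B, D}: Z1→D 5·22=110, Z2→A 2·21=42, Z3→B 5·13=65, Z4→B 5·16=80, Z5→A 3·20=60. Service cost 357.
{A, B, C}: service cost 445
{A, C, D}: service cost 448
Among all 4 size-3 choices, {A, B, D} is lowest.

Choose A, B and D; total service cost 357.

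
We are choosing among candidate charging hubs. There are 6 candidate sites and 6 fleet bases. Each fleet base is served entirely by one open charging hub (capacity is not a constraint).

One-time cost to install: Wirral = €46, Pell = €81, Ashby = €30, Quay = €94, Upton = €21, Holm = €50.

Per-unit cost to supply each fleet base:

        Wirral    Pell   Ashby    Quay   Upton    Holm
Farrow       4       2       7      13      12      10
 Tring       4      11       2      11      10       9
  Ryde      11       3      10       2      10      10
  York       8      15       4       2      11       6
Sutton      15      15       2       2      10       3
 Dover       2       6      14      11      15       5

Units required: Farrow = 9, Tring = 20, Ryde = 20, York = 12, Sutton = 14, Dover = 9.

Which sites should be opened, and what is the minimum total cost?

Open Wirral, Ashby and Quay; minimum total cost 356.

For any fixed open set, each fleet base goes to its cheapest open site; total = fixed + service.
{Wirral, Ashby, Quay}: Farrow→Wirral 4·9=36, Tring→Ashby 2·20=40, Ryde→Quay 2·20=40, York→Quay 2·12=24, Sutton→Ashby 2·14=28, Dover→Wirral 2·9=18. Service 186; fixed 170; total 356.
{Pell, Ashby}: Farrow→Pell 2·9=18, Tring→Ashby 2·20=40, Ryde→Pell 3·20=60, York→Ashby 4·12=48, Sutton→Ashby 2·14=28, Dover→Pell 6·9=54. Service 248; fixed 111; total 359.
{Wirral, Quay}: Farrow→Wirral 4·9=36, Tring→Wirral 4·20=80, Ryde→Quay 2·20=40, York→Quay 2·12=24, Sutton→Quay 2·14=28, Dover→Wirral 2·9=18. Service 226; fixed 140; total 366.
{Wirral, Pell, Ashby, Quay, Upton, Holm}: Farrow→Pell 2·9=18, Tring→Ashby 2·20=40, Ryde→Quay 2·20=40, York→Quay 2·12=24, Sutton→Ashby 2·14=28, Dover→Wirral 2·9=18. Service 168; fixed 322; total 490.
No other subset beats 356.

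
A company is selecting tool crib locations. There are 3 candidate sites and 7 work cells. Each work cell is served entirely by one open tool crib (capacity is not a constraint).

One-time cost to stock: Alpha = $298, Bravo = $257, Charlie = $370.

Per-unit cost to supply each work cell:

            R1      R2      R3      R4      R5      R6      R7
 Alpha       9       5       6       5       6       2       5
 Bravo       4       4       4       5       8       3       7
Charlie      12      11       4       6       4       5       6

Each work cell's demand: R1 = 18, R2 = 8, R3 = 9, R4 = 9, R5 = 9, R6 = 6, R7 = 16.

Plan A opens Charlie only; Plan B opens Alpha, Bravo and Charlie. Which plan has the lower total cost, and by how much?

Plan A: {Charlie}: R1→Charlie 12·18=216, R2→Charlie 11·8=88, R3→Charlie 4·9=36, R4→Charlie 6·9=54, R5→Charlie 4·9=36, R6→Charlie 5·6=30, R7→Charlie 6·16=96. Service 556; fixed 370; total 926.
Plan B: {Alpha, Bravo, Charlie}: R1→Bravo 4·18=72, R2→Bravo 4·8=32, R3→Bravo 4·9=36, R4→Alpha 5·9=45, R5→Charlie 4·9=36, R6→Alpha 2·6=12, R7→Alpha 5·16=80. Service 313; fixed 925; total 1238.
Difference: |926 − 1238| = 312.

Plan A is cheaper by 312.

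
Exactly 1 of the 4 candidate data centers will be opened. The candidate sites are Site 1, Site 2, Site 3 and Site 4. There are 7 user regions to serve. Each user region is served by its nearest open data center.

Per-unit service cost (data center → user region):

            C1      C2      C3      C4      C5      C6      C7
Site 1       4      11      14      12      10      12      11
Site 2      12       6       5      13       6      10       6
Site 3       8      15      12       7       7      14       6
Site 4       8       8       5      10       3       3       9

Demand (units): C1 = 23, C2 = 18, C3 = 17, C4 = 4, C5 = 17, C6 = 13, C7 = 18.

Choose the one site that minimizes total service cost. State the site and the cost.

With exactly 1 open, each user region uses its cheapest among the chosen.
{Site 4}: C1→Site 4 8·23=184, C2→Site 4 8·18=144, C3→Site 4 5·17=85, C4→Site 4 10·4=40, C5→Site 4 3·17=51, C6→Site 4 3·13=39, C7→Site 4 9·18=162. Service cost 705.
{Site 2}: service cost 861
{Site 3}: service cost 1095
Among all 4 size-1 choices, {Site 4} is lowest.

Choose Site 4 only; total service cost 705.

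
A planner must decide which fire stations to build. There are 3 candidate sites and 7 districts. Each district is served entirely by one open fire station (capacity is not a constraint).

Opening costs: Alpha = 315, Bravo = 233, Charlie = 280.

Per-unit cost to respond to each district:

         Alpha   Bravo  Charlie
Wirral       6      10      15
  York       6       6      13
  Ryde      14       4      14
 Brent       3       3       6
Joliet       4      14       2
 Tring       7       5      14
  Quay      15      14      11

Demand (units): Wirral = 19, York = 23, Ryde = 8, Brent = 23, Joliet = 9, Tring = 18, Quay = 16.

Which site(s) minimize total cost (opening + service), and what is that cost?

Open Bravo only; minimum total cost 1102.

For any fixed open set, each district goes to its cheapest open site; total = fixed + service.
{Bravo}: Wirral→Bravo 10·19=190, York→Bravo 6·23=138, Ryde→Bravo 4·8=32, Brent→Bravo 3·23=69, Joliet→Bravo 14·9=126, Tring→Bravo 5·18=90, Quay→Bravo 14·16=224. Service 869; fixed 233; total 1102.
{Alpha}: service 835 + fixed 315 = 1150
{Bravo, Charlie}: Wirral→Bravo 10·19=190, York→Bravo 6·23=138, Ryde→Bravo 4·8=32, Brent→Bravo 3·23=69, Joliet→Charlie 2·9=18, Tring→Bravo 5·18=90, Quay→Charlie 11·16=176. Service 713; fixed 513; total 1226.
{Alpha, Bravo, Charlie}: service 637 + fixed 828 = 1465
No other subset beats 1102.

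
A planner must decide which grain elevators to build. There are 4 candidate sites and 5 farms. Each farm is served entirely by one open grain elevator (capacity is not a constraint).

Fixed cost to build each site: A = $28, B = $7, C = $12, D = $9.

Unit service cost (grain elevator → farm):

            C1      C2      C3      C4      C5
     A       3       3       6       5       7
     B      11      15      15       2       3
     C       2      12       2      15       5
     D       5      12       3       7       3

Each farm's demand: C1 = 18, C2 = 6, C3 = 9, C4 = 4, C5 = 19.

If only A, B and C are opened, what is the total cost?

Each farm is assigned to its cheapest site among the open ones.
{A, B, C}: C1→C 2·18=36, C2→A 3·6=18, C3→C 2·9=18, C4→B 2·4=8, C5→B 3·19=57. Service 137; fixed 47; total 184.

Total cost: 184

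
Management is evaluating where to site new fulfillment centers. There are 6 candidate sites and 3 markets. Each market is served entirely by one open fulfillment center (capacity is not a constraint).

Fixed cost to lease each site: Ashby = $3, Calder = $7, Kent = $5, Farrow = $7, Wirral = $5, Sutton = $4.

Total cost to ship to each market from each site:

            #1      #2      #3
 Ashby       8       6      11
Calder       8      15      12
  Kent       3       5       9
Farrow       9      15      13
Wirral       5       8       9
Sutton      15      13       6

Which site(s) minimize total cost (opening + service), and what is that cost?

For any fixed open set, each market goes to its cheapest open site; total = fixed + service.
{Kent}: #1→Kent 3, #2→Kent 5, #3→Kent 9. Service 17; fixed 5; total 22.
{Kent, Sutton}: service 14 + fixed 9 = 23
{Ashby, Kent}: service 17 + fixed 8 = 25
{Ashby, Calder, Kent, Farrow, Wirral, Sutton}: service 14 + fixed 31 = 45
No other subset beats 22.

Open Kent only; minimum total cost 22.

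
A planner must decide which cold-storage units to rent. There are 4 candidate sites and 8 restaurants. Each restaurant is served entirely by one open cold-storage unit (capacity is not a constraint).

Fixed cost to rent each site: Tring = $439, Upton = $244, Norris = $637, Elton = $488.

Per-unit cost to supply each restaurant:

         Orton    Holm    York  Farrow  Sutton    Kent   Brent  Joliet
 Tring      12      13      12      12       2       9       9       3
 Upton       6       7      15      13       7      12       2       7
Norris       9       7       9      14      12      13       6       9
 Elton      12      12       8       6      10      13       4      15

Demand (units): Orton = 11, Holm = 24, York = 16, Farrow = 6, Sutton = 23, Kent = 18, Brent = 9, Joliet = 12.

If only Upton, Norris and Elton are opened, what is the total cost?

Each restaurant is assigned to its cheapest site among the open ones.
{Upton, Norris, Elton}: Orton→Upton 6·11=66, Holm→Upton 7·24=168, York→Elton 8·16=128, Farrow→Elton 6·6=36, Sutton→Upton 7·23=161, Kent→Upton 12·18=216, Brent→Upton 2·9=18, Joliet→Upton 7·12=84. Service 877; fixed 1369; total 2246.

Total cost: 2246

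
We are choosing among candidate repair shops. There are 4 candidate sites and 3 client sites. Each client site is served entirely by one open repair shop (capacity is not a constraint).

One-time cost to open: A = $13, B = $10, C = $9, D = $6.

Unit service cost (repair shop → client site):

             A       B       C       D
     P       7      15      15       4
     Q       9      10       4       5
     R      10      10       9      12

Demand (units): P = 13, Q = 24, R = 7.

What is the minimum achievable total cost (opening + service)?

For any fixed open set, each client site goes to its cheapest open site; total = fixed + service.
{C, D}: P→D 4·13=52, Q→C 4·24=96, R→C 9·7=63. Service 211; fixed 15; total 226.
{B, C, D}: P→D 4·13=52, Q→C 4·24=96, R→C 9·7=63. Service 211; fixed 25; total 236.
{A, C, D}: service 211 + fixed 28 = 239
{A, B, C, D}: service 211 + fixed 38 = 249
No other subset beats 226.

Minimum total cost: 226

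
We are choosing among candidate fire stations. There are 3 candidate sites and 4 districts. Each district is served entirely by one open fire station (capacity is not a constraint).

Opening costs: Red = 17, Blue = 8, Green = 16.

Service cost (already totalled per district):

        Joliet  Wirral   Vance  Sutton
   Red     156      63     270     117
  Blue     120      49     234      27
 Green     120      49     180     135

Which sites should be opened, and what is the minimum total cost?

Open Blue and Green; minimum total cost 400.

For any fixed open set, each district goes to its cheapest open site; total = fixed + service.
{Blue, Green}: Joliet→Blue 120, Wirral→Blue 49, Vance→Green 180, Sutton→Blue 27. Service 376; fixed 24; total 400.
{Red, Blue, Green}: Joliet→Blue 120, Wirral→Blue 49, Vance→Green 180, Sutton→Blue 27. Service 376; fixed 41; total 417.
{Blue}: service 430 + fixed 8 = 438
(All 7 nonempty subsets were checked; Blue and Green is lowest.)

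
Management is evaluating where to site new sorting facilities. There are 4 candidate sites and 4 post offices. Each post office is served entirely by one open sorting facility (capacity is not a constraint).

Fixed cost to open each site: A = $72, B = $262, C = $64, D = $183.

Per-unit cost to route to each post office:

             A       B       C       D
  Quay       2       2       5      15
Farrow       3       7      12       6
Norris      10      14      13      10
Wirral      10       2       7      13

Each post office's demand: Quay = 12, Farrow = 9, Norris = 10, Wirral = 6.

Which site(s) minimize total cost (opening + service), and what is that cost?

Open A only; minimum total cost 283.

For any fixed open set, each post office goes to its cheapest open site; total = fixed + service.
{A}: Quay→A 2·12=24, Farrow→A 3·9=27, Norris→A 10·10=100, Wirral→A 10·6=60. Service 211; fixed 72; total 283.
{A, C}: Quay→A 2·12=24, Farrow→A 3·9=27, Norris→A 10·10=100, Wirral→C 7·6=42. Service 193; fixed 136; total 329.
{C}: Quay→C 5·12=60, Farrow→C 12·9=108, Norris→C 13·10=130, Wirral→C 7·6=42. Service 340; fixed 64; total 404.
{A, B, C, D}: Quay→A 2·12=24, Farrow→A 3·9=27, Norris→A 10·10=100, Wirral→B 2·6=12. Service 163; fixed 581; total 744.
No other subset beats 283.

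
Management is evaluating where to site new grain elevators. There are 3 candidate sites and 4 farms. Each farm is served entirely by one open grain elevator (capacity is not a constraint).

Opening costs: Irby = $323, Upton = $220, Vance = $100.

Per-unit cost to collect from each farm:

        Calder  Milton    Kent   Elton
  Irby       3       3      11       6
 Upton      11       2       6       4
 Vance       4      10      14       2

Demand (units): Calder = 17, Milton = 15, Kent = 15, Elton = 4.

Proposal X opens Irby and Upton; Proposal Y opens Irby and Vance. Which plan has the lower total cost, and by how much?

Proposal Y is cheaper by 38.

Proposal X: {Irby, Upton}: Calder→Irby 3·17=51, Milton→Upton 2·15=30, Kent→Upton 6·15=90, Elton→Upton 4·4=16. Service 187; fixed 543; total 730.
Proposal Y: {Irby, Vance}: Calder→Irby 3·17=51, Milton→Irby 3·15=45, Kent→Irby 11·15=165, Elton→Vance 2·4=8. Service 269; fixed 423; total 692.
Difference: |730 − 692| = 38.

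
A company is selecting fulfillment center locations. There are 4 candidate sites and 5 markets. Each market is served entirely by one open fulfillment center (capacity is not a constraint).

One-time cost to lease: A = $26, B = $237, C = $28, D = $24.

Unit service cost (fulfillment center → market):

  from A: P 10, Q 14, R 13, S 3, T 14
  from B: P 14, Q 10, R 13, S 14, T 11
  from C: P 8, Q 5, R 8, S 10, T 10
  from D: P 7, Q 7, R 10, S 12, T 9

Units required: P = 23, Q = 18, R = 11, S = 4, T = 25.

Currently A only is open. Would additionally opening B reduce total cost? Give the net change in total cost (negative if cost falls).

No — net change +90 (cost rises by 90).

Current service cost with {A}: 987.
Adding B: each market re-picks its cheapest; new service cost 840, saving 147.
Extra fixed cost: 237. Net change = 237 − 147 = 90.
(Totals: 1013 → 1103.)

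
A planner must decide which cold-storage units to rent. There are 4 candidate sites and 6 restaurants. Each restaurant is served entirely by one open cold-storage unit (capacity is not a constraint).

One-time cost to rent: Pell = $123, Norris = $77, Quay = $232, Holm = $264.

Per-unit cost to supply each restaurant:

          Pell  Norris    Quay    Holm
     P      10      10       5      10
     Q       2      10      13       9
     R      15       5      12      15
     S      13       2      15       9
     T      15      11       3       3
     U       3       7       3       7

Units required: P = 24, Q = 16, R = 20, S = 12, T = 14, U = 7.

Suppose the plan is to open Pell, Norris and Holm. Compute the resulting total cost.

Each restaurant is assigned to its cheapest site among the open ones.
{Pell, Norris, Holm}: P→Pell 10·24=240, Q→Pell 2·16=32, R→Norris 5·20=100, S→Norris 2·12=24, T→Holm 3·14=42, U→Pell 3·7=21. Service 459; fixed 464; total 923.

Total cost: 923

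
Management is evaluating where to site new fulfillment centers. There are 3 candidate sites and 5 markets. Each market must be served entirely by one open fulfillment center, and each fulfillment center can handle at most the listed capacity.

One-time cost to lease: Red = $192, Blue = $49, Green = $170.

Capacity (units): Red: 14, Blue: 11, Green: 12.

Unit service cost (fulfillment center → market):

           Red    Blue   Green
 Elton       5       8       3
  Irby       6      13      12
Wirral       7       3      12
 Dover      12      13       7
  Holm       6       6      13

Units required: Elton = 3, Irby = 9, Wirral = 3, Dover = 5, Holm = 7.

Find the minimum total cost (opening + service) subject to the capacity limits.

Open {Red, Blue, Green}: Elton→Green 3·3=9, Irby→Red 6·9=54, Wirral→Blue 3·3=9, Dover→Green 7·5=35, Holm→Blue 6·7=42.
Loads: Red carries 9/14, Blue carries 10/11, Green carries 8/12. Service 149; fixed 411; total 560.
Next best feasible plan costs 566.

Minimum total cost: 560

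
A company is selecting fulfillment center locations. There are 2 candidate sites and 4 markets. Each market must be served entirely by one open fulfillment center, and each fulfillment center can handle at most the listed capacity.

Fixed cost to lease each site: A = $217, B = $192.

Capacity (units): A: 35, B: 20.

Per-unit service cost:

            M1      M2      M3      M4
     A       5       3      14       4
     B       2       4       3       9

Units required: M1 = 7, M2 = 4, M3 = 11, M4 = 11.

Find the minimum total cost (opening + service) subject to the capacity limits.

Open {A}: M1→A 5·7=35, M2→A 3·4=12, M3→A 14·11=154, M4→A 4·11=44.
Loads: A carries 33/35. Service 245; fixed 217; total 462.
Next best feasible plan costs 512.

Minimum total cost: 462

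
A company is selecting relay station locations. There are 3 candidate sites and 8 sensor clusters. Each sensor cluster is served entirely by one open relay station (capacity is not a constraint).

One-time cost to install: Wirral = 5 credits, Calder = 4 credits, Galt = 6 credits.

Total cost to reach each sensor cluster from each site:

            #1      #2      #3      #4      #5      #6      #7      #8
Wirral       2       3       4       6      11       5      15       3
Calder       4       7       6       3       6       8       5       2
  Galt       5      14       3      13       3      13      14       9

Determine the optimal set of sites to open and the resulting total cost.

Open Wirral and Calder; minimum total cost 39.

For any fixed open set, each sensor cluster goes to its cheapest open site; total = fixed + service.
{Wirral, Calder}: #1→Wirral 2, #2→Wirral 3, #3→Wirral 4, #4→Calder 3, #5→Calder 6, #6→Wirral 5, #7→Calder 5, #8→Calder 2. Service 30; fixed 9; total 39.
{Wirral, Calder, Galt}: #1→Wirral 2, #2→Wirral 3, #3→Galt 3, #4→Calder 3, #5→Galt 3, #6→Wirral 5, #7→Calder 5, #8→Calder 2. Service 26; fixed 15; total 41.
{Calder}: service 41 + fixed 4 = 45
No other subset beats 39.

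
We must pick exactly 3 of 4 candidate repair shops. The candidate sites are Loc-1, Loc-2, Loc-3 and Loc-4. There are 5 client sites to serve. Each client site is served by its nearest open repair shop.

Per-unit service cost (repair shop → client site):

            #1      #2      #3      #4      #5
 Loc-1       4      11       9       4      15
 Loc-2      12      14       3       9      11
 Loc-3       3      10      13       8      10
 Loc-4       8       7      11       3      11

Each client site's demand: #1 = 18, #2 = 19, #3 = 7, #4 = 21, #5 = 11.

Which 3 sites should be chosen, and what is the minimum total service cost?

With exactly 3 open, each client site uses its cheapest among the chosen.
{Loc-2, Loc-3, Loc-4}: #1→Loc-3 3·18=54, #2→Loc-4 7·19=133, #3→Loc-2 3·7=21, #4→Loc-4 3·21=63, #5→Loc-3 10·11=110. Service cost 381.
{Loc-1, Loc-2, Loc-4}: service cost 410
{Loc-1, Loc-3, Loc-4}: service cost 423
Among all 4 size-3 choices, {Loc-2, Loc-3, Loc-4} is lowest.

Choose Loc-2, Loc-3 and Loc-4; total service cost 381.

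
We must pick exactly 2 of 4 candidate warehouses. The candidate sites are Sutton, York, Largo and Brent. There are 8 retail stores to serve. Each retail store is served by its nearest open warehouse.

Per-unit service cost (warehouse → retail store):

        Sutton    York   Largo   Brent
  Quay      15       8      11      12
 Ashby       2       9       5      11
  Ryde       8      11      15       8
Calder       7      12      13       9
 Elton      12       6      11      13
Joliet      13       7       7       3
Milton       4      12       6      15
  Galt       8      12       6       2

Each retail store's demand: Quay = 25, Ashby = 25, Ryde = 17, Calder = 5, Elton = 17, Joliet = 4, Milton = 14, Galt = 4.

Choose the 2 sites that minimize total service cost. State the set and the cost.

Choose Sutton and York; total service cost 639.

With exactly 2 open, each retail store uses its cheapest among the chosen.
{Sutton, York}: Quay→York 8·25=200, Ashby→Sutton 2·25=50, Ryde→Sutton 8·17=136, Calder→Sutton 7·5=35, Elton→York 6·17=102, Joliet→York 7·4=28, Milton→Sutton 4·14=56, Galt→Sutton 8·4=32. Service cost 639.
{Sutton, Largo}: service cost 791
{Sutton, Brent}: service cost 801
Among all 6 size-2 choices, {Sutton, York} is lowest.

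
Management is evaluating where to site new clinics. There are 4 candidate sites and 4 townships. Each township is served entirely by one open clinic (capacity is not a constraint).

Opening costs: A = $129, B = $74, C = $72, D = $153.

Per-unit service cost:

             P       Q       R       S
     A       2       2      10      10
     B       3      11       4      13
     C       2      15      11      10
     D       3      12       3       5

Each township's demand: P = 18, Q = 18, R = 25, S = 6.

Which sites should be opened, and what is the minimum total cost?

Open A and B; minimum total cost 435.

For any fixed open set, each township goes to its cheapest open site; total = fixed + service.
{A, B}: P→A 2·18=36, Q→A 2·18=36, R→B 4·25=100, S→A 10·6=60. Service 232; fixed 203; total 435.
{A, D}: service 177 + fixed 282 = 459
{B}: service 430 + fixed 74 = 504
{A, B, C, D}: service 177 + fixed 428 = 605
No other subset beats 435.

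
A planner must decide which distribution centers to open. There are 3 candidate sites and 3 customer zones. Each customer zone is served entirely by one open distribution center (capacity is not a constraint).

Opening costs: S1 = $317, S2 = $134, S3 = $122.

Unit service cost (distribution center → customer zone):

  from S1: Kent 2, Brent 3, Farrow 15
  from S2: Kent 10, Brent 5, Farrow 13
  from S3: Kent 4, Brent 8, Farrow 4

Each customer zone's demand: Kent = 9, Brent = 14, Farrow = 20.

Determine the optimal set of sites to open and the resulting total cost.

For any fixed open set, each customer zone goes to its cheapest open site; total = fixed + service.
{S3}: Kent→S3 4·9=36, Brent→S3 8·14=112, Farrow→S3 4·20=80. Service 228; fixed 122; total 350.
{S2, S3}: Kent→S3 4·9=36, Brent→S2 5·14=70, Farrow→S3 4·20=80. Service 186; fixed 256; total 442.
{S2}: Kent→S2 10·9=90, Brent→S2 5·14=70, Farrow→S2 13·20=260. Service 420; fixed 134; total 554.
{S1, S2, S3}: Kent→S1 2·9=18, Brent→S1 3·14=42, Farrow→S3 4·20=80. Service 140; fixed 573; total 713.
No other subset beats 350.

Open S3 only; minimum total cost 350.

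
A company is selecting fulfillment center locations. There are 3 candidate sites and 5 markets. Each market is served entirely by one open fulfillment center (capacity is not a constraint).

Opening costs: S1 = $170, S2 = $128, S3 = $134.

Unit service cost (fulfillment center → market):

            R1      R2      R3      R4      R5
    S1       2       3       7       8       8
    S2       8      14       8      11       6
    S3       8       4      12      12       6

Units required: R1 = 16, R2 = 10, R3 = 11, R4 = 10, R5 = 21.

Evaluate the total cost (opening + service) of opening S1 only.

Total cost: 557

Each market is assigned to its cheapest site among the open ones.
{S1}: R1→S1 2·16=32, R2→S1 3·10=30, R3→S1 7·11=77, R4→S1 8·10=80, R5→S1 8·21=168. Service 387; fixed 170; total 557.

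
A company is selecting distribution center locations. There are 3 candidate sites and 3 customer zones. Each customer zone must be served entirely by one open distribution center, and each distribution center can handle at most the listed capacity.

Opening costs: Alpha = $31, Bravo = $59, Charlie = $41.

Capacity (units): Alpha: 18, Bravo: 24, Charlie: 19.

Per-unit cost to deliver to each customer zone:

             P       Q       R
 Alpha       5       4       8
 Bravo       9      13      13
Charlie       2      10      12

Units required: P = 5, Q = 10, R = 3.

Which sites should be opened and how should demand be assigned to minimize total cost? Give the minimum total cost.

Minimum total cost: 120

Open {Alpha}: P→Alpha 5·5=25, Q→Alpha 4·10=40, R→Alpha 8·3=24.
Loads: Alpha carries 18/18. Service 89; fixed 31; total 120.
Next best feasible plan costs 146.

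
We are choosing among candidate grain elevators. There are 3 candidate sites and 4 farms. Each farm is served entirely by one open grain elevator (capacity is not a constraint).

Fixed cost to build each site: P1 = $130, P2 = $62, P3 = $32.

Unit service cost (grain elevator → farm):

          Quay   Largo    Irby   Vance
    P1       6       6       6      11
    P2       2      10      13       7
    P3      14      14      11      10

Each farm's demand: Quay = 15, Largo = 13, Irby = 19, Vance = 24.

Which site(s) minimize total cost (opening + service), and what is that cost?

Open P1 and P2; minimum total cost 582.

For any fixed open set, each farm goes to its cheapest open site; total = fixed + service.
{P1, P2}: Quay→P2 2·15=30, Largo→P1 6·13=78, Irby→P1 6·19=114, Vance→P2 7·24=168. Service 390; fixed 192; total 582.
{P1, P2, P3}: service 390 + fixed 224 = 614
{P2, P3}: service 537 + fixed 94 = 631
{P3}: Quay→P3 14·15=210, Largo→P3 14·13=182, Irby→P3 11·19=209, Vance→P3 10·24=240. Service 841; fixed 32; total 873.
No other subset beats 582.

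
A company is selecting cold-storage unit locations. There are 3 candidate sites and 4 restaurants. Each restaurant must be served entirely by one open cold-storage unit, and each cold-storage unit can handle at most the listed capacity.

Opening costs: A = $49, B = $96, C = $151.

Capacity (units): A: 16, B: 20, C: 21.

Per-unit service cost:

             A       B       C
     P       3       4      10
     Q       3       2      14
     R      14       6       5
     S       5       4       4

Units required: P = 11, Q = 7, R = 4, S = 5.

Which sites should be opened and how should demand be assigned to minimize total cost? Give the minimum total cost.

Minimum total cost: 236

Open {A, B}: P→A 3·11=33, Q→B 2·7=14, R→B 6·4=24, S→B 4·5=20.
Loads: A carries 11/16, B carries 16/20. Service 91; fixed 145; total 236.
Next best feasible plan costs 241.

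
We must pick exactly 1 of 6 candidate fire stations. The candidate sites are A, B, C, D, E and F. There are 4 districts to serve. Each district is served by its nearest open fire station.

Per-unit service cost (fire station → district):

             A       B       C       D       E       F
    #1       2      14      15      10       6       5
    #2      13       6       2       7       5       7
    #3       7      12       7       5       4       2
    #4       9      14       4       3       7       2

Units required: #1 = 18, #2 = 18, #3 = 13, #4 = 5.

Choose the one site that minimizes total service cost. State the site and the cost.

With exactly 1 open, each district uses its cheapest among the chosen.
{F}: #1→F 5·18=90, #2→F 7·18=126, #3→F 2·13=26, #4→F 2·5=10. Service cost 252.
{E}: service cost 285
{D}: service cost 386
Among all 6 size-1 choices, {F} is lowest.

Choose F only; total service cost 252.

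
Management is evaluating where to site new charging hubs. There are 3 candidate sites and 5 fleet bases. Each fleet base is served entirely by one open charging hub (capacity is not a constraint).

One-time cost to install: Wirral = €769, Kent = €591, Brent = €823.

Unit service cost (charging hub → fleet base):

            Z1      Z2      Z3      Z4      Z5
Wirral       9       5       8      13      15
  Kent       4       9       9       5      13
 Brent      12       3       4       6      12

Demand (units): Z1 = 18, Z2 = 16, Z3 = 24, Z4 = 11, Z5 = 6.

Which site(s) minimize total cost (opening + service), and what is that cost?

Open Kent only; minimum total cost 1156.

For any fixed open set, each fleet base goes to its cheapest open site; total = fixed + service.
{Kent}: Z1→Kent 4·18=72, Z2→Kent 9·16=144, Z3→Kent 9·24=216, Z4→Kent 5·11=55, Z5→Kent 13·6=78. Service 565; fixed 591; total 1156.
{Brent}: Z1→Brent 12·18=216, Z2→Brent 3·16=48, Z3→Brent 4·24=96, Z4→Brent 6·11=66, Z5→Brent 12·6=72. Service 498; fixed 823; total 1321.
{Wirral}: Z1→Wirral 9·18=162, Z2→Wirral 5·16=80, Z3→Wirral 8·24=192, Z4→Wirral 13·11=143, Z5→Wirral 15·6=90. Service 667; fixed 769; total 1436.
{Wirral, Kent, Brent}: Z1→Kent 4·18=72, Z2→Brent 3·16=48, Z3→Brent 4·24=96, Z4→Kent 5·11=55, Z5→Brent 12·6=72. Service 343; fixed 2183; total 2526.
No other subset beats 1156.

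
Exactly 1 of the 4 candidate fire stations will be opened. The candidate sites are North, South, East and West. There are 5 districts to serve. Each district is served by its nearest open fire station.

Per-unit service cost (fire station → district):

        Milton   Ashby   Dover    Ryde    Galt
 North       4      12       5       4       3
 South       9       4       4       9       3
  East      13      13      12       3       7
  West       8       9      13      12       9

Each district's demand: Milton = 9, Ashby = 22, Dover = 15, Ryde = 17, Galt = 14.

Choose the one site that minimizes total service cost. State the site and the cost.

With exactly 1 open, each district uses its cheapest among the chosen.
{South}: Milton→South 9·9=81, Ashby→South 4·22=88, Dover→South 4·15=60, Ryde→South 9·17=153, Galt→South 3·14=42. Service cost 424.
{North}: service cost 485
{East}: service cost 732
Among all 4 size-1 choices, {South} is lowest.

Choose South only; total service cost 424.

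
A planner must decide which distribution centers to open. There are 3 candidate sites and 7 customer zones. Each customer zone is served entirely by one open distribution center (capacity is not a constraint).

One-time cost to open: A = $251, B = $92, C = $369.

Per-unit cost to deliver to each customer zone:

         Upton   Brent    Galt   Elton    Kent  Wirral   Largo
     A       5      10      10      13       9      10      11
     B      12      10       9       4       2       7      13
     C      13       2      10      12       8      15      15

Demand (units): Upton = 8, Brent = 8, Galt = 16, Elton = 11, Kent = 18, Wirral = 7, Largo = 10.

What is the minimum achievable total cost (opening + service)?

Minimum total cost: 671

For any fixed open set, each customer zone goes to its cheapest open site; total = fixed + service.
{B}: Upton→B 12·8=96, Brent→B 10·8=80, Galt→B 9·16=144, Elton→B 4·11=44, Kent→B 2·18=36, Wirral→B 7·7=49, Largo→B 13·10=130. Service 579; fixed 92; total 671.
{A, B}: Upton→A 5·8=40, Brent→A 10·8=80, Galt→B 9·16=144, Elton→B 4·11=44, Kent→B 2·18=36, Wirral→B 7·7=49, Largo→A 11·10=110. Service 503; fixed 343; total 846.
{B, C}: Upton→B 12·8=96, Brent→C 2·8=16, Galt→B 9·16=144, Elton→B 4·11=44, Kent→B 2·18=36, Wirral→B 7·7=49, Largo→B 13·10=130. Service 515; fixed 461; total 976.
{A, B, C}: service 439 + fixed 712 = 1151
(All 7 nonempty subsets were checked; B only is lowest.)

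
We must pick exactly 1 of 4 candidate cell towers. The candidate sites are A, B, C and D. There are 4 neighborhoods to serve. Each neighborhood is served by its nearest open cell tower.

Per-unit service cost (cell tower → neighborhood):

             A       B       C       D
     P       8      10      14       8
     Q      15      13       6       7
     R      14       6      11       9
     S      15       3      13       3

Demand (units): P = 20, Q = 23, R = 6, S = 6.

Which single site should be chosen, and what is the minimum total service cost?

Choose D only; total service cost 393.

With exactly 1 open, each neighborhood uses its cheapest among the chosen.
{D}: P→D 8·20=160, Q→D 7·23=161, R→D 9·6=54, S→D 3·6=18. Service cost 393.
{B}: service cost 553
{C}: service cost 562
Among all 4 size-1 choices, {D} is lowest.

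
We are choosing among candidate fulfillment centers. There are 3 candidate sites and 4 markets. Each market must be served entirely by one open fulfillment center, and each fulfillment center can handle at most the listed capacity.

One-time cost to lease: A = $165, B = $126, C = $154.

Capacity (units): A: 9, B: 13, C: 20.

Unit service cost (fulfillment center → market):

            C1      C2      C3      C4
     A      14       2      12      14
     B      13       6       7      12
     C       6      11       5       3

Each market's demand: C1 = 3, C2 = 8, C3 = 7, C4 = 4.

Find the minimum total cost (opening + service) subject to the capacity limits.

Minimum total cost: 393

Open {B, C}: C1→C 6·3=18, C2→B 6·8=48, C3→C 5·7=35, C4→C 3·4=12.
Loads: B carries 8/13, C carries 14/20. Service 113; fixed 280; total 393.
Next best feasible plan costs 400.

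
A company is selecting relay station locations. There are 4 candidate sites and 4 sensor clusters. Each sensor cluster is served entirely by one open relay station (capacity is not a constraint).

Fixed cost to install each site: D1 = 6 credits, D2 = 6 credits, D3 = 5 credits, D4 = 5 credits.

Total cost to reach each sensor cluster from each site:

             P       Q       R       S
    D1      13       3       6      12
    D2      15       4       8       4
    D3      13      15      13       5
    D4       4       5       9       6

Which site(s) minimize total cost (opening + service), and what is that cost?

For any fixed open set, each sensor cluster goes to its cheapest open site; total = fixed + service.
{D4}: P→D4 4, Q→D4 5, R→D4 9, S→D4 6. Service 24; fixed 5; total 29.
{D1, D4}: service 19 + fixed 11 = 30
{D2, D4}: service 20 + fixed 11 = 31
{D1, D2, D3, D4}: P→D4 4, Q→D1 3, R→D1 6, S→D2 4. Service 17; fixed 22; total 39.
(All 15 nonempty subsets were checked; D4 only is lowest.)

Open D4 only; minimum total cost 29.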